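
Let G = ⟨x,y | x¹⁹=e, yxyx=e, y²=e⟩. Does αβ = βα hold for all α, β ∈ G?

x·y = xy but y·x = x¹⁸y, so x·y ≠ y·x and G is not abelian.

Answer: No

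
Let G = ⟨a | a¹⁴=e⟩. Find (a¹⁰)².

Compute successive powers of (a¹⁰), reducing at each step:
  (a¹⁰)²: (a¹⁰) · a¹⁰ = a⁶

Answer: a⁶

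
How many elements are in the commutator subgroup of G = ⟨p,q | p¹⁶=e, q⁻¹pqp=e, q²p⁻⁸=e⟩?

G' = [G, G] is generated by all commutators. The generator-pair commutators are: [p, q] = p².
The subgroup they normally generate is {e, p², p⁴, p⁶, p⁸, p¹⁰, p¹², p¹⁴}, of order 8.
Check: |G/G'| = 32/8 = 4 is the order of the abelianisation.

Answer: 8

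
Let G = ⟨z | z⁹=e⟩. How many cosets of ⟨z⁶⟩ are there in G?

First find ord(z⁶) by computing successive powers:
  (z⁶)¹ = z⁶, (z⁶)² = z³, (z⁶)³ = e.
So |⟨z⁶⟩| = ord(z⁶) = 3. With |G| = 9, by Lagrange [G : ⟨z⁶⟩] = 9/3 = 3.

Answer: 3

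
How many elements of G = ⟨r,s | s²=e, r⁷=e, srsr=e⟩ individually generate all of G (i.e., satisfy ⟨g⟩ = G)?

⟨g⟩ = G would require ord(g) = |G| = 14, but the maximum element order in G is 7 < 14. So G is not cyclic and no single element generates it: the count is 0.

Answer: 0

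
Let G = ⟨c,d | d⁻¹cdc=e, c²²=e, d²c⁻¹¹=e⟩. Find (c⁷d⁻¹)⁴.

Compute successive powers of (c⁷d⁻¹), reducing at each step:
  (c⁷d⁻¹)²: (c⁷d⁻¹) · c⁷ = d⁻¹;   (d⁻¹) · d⁻¹ = c¹¹
  (c⁷d⁻¹)³: (c¹¹) · c⁷ = c¹⁸;   (c¹⁸) · d⁻¹ = c⁷d
  (c⁷d⁻¹)⁴: (c⁷d) · c⁷ = d;   d · d⁻¹ = e

Answer: e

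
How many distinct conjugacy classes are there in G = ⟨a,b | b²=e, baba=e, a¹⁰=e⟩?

The conjugacy classes (representative and size) are:
  [e] (size 1), [a] (size 2), [a²] (size 2), [a³] (size 2), [a⁴] (size 2), [a⁵] (size 1), [a²b] (size 5), [a³b] (size 5).
Class equation: 1 + 2 + 2 + 2 + 2 + 1 + 5 + 5 = 20 = |G|. So G has 8 conjugacy classes.

Answer: 8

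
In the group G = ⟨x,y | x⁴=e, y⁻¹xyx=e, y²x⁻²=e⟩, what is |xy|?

Compute successive powers until reaching e:
  (xy)¹ = xy, (xy)² = x², (xy)³ = xy⁻¹, (xy)⁴ = e.
The smallest positive k with (xy)ᵏ = e is 4.

Answer: 4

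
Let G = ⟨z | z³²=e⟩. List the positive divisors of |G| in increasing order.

|G| = 32 = 2⁵. By Lagrange's theorem the order of any subgroup divides 32; the divisors of 32 are 1, 2, 4, 8, 16, 32.

Answer: 1, 2, 4, 8, 16, 32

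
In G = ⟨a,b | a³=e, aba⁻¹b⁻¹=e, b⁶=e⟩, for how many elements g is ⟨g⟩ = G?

⟨g⟩ = G would require ord(g) = |G| = 18, but the maximum element order in G is 6 < 18. So G is not cyclic and no single element generates it: the count is 0.

Answer: 0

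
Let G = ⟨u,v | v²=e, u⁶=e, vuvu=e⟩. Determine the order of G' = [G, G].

G' = [G, G] is generated by all commutators. The generator-pair commutators are: [u, v] = u².
The subgroup they normally generate is {e, u², u⁴}, of order 3.
Check: |G/G'| = 12/3 = 4 is the order of the abelianisation.

Answer: 3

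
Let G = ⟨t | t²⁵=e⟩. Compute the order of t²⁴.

Compute successive powers until reaching e:
  (t²⁴)¹ = t²⁴, (t²⁴)² = t²³, (t²⁴)³ = t²², (t²⁴)⁴ = t²¹, (t²⁴)⁵ = t²⁰, (t²⁴)⁶ = t¹⁹, (t²⁴)⁷ = t¹⁸, (t²⁴)⁸ = t¹⁷, (t²⁴)⁹ = t¹⁶, (t²⁴)¹⁰ = t¹⁵, (t²⁴)¹¹ = t¹⁴, (t²⁴)¹² = t¹³, (t²⁴)¹³ = t¹², (t²⁴)¹⁴ = t¹¹, (t²⁴)¹⁵ = t¹⁰, (t²⁴)¹⁶ = t⁹, (t²⁴)¹⁷ = t⁸, (t²⁴)¹⁸ = t⁷, (t²⁴)¹⁹ = t⁶, (t²⁴)²⁰ = t⁵, (t²⁴)²¹ = t⁴, (t²⁴)²² = t³, (t²⁴)²³ = t², (t²⁴)²⁴ = t, (t²⁴)²⁵ = e.
The smallest positive k with (t²⁴)ᵏ = e is 25.

Answer: 25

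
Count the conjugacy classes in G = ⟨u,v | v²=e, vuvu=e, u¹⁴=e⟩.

The conjugacy classes (representative and size) are:
  [e] (size 1), [u¹³] (size 2), [u²] (size 2), [u³] (size 2), [u¹⁰] (size 2), [u⁵] (size 2), [u⁸] (size 2), [u⁷] (size 1), [u⁶v] (size 7), [u⁹v] (size 7).
Class equation: 1 + 2 + 2 + 2 + 2 + 2 + 2 + 1 + 7 + 7 = 28 = |G|. So G has 10 conjugacy classes.

Answer: 10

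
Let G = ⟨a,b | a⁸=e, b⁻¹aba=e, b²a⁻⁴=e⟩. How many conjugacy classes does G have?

The conjugacy classes (representative and size) are:
  [e] (size 1), [a⁷] (size 2), [a⁶] (size 2), [a³] (size 2), [a⁴] (size 1), [a²b⁻¹] (size 4), [a³b⁻¹] (size 4).
Class equation: 1 + 2 + 2 + 2 + 1 + 4 + 4 = 16 = |G|. So G has 7 conjugacy classes.

Answer: 7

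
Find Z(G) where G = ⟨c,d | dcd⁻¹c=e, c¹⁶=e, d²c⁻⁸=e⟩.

An element z ∈ Z(G) iff z commutes with every generator.
For example c⁸ is central: (c⁸)·c = c⁹ = c·(c⁸); (c⁸)·d = d⁻¹ = d·(c⁸).
Whereas c ∉ Z(G) since c·d = cd ≠ c⁷d⁻¹ = d·c.
Checking each of the 32 elements this way gives Z(G) = {e, c⁸}, of order 2.

Answer: {e, c⁸}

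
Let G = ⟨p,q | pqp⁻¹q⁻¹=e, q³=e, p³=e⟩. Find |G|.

Enumerate words in the generators, reducing via the relations: the distinct elements are
  {e, p, q, pq, p², q², pq², p²q, p²q²}.
No further products give new elements, so |G| = 9.

Answer: 9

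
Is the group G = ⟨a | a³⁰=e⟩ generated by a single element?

|G| = 30. The element a has order 30 (its powers give 30 distinct elements), so ⟨a⟩ = G and G is cyclic.

Answer: Yes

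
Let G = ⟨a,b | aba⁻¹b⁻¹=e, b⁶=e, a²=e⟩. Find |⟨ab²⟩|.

|⟨ab²⟩| equals the order of ab². Compute successive powers until reaching e:
  (ab²)¹ = ab², (ab²)² = b⁴, (ab²)³ = a, (ab²)⁴ = b², (ab²)⁵ = ab⁴, (ab²)⁶ = e.
The smallest positive k with (ab²)ᵏ = e is 6, so |⟨ab²⟩| = 6.

Answer: 6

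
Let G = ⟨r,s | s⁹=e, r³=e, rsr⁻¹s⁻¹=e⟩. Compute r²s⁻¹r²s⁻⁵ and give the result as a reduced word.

Multiply left to right, reducing at each step:
  (r²) · s⁻¹ = r²s⁸
  (r²s⁸) · r² = rs⁸
  (rs⁸) · s⁻⁵ = rs³

Answer: rs³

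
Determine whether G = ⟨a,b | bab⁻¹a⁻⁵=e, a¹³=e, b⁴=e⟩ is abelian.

a·b = ab but b·a = a⁵b, so a·b ≠ b·a and G is not abelian.

Answer: No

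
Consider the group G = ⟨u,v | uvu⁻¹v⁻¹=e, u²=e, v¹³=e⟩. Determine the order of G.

Enumerate words in the generators, reducing via the relations: the distinct elements are
  {e, u, v, uv, v², v³, v⁴, v⁵, v⁶, v⁷, v⁸, v⁹, uv², uv³, uv⁴, uv⁵, uv⁶, uv⁷, uv⁸, uv⁹, v¹², v¹¹, v¹⁰, uv¹², uv¹¹, uv¹⁰}.
No further products give new elements, so |G| = 26.

Answer: 26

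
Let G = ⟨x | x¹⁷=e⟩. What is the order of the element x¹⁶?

Compute successive powers until reaching e:
  (x¹⁶)¹ = x¹⁶, (x¹⁶)² = x¹⁵, (x¹⁶)³ = x¹⁴, (x¹⁶)⁴ = x¹³, (x¹⁶)⁵ = x¹², (x¹⁶)⁶ = x¹¹, (x¹⁶)⁷ = x¹⁰, (x¹⁶)⁸ = x⁹, (x¹⁶)⁹ = x⁸, (x¹⁶)¹⁰ = x⁷, (x¹⁶)¹¹ = x⁶, (x¹⁶)¹² = x⁵, (x¹⁶)¹³ = x⁴, (x¹⁶)¹⁴ = x³, (x¹⁶)¹⁵ = x², (x¹⁶)¹⁶ = x, (x¹⁶)¹⁷ = e.
The smallest positive k with (x¹⁶)ᵏ = e is 17.

Answer: 17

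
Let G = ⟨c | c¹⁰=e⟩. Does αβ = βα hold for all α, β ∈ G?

G has a single generator, so G is cyclic and hence abelian.

Answer: Yes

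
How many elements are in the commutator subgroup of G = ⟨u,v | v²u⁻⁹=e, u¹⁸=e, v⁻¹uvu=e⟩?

G' = [G, G] is generated by all commutators. The generator-pair commutators are: [u, v] = u².
The subgroup they normally generate is {e, u², u⁴, u⁶, u⁸, u¹⁰, u¹², u¹⁴, u¹⁶}, of order 9.
Check: |G/G'| = 36/9 = 4 is the order of the abelianisation.

Answer: 9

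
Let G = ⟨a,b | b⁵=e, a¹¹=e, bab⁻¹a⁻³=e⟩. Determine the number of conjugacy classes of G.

The conjugacy classes (representative and size) are:
  [e] (size 1), [a³] (size 5), [a⁶] (size 5), [a⁷b] (size 11), [a⁹b²] (size 11), [a⁷b³] (size 11), [a⁷b⁴] (size 11).
Class equation: 1 + 5 + 5 + 11 + 11 + 11 + 11 = 55 = |G|. So G has 7 conjugacy classes.

Answer: 7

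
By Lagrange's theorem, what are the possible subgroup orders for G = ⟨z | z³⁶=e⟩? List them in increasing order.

|G| = 36 = 2² · 3². By Lagrange's theorem the order of any subgroup divides 36; the divisors of 36 are 1, 2, 3, 4, 6, 9, 12, 18, 36.

Answer: 1, 2, 3, 4, 6, 9, 12, 18, 36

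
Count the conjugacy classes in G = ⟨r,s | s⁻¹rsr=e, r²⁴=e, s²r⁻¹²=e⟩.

The conjugacy classes (representative and size) are:
  [e] (size 1), [r] (size 2), [r²] (size 2), [r³] (size 2), [r⁴] (size 2), [r⁵] (size 2), [r¹⁸] (size 2), [r⁷] (size 2), [r¹⁶] (size 2), [r¹⁵] (size 2), [r¹⁴] (size 2), [r¹³] (size 2), [r¹²] (size 1), [r⁶s] (size 12), [r⁵s⁻¹] (size 12).
Class equation: 1 + 2 + 2 + 2 + 2 + 2 + 2 + 2 + 2 + 2 + 2 + 2 + 1 + 12 + 12 = 48 = |G|. So G has 15 conjugacy classes.

Answer: 15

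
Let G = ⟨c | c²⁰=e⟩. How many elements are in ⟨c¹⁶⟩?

|⟨c¹⁶⟩| equals the order of c¹⁶. Compute successive powers until reaching e:
  (c¹⁶)¹ = c¹⁶, (c¹⁶)² = c¹², (c¹⁶)³ = c⁸, (c¹⁶)⁴ = c⁴, (c¹⁶)⁵ = e.
The smallest positive k with (c¹⁶)ᵏ = e is 5, so |⟨c¹⁶⟩| = 5.

Answer: 5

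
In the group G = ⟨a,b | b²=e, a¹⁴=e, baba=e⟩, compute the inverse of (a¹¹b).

The order of (a¹¹b) is 2 (smallest k with (a¹¹b)ᵏ = e), so (a¹¹b)⁻¹ = (a¹¹b)¹ = a¹¹b.
Check: (a¹¹b) · (a¹¹b) → (a¹¹b) · a¹¹ = b;   b · b = e, giving e as required.

Answer: a¹¹b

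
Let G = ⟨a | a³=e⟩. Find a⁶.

Compute successive powers of a, reducing at each step:
  a²: a · a = a²
  a³: (a²) · a = e
  a⁴: e · a = a
  a⁵: a · a = a²
  a⁶: (a²) · a = e

Answer: e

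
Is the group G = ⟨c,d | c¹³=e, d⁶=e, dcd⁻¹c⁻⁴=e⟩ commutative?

c·d = cd but d·c = c⁴d, so c·d ≠ d·c and G is not abelian.

Answer: No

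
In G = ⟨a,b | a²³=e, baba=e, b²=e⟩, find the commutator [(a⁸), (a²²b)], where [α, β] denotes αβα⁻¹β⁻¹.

[(a⁸), (a²²b)] = (a⁸)·(a²²b)·(a⁸)⁻¹·(a²²b)⁻¹.
  (a⁸) · (a²²b) = a⁷b
  (a⁷b) · (a¹⁵) = a¹⁵b
  (a¹⁵b) · (a²²b) = a¹⁶

Answer: a¹⁶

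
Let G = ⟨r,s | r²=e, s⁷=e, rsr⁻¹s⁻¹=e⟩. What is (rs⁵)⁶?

Compute successive powers of (rs⁵), reducing at each step:
  (rs⁵)²: (rs⁵) · r = s⁵;   (s⁵) · s⁵ = s³
  (rs⁵)³: (s³) · r = rs³;   (rs³) · s⁵ = rs
  (rs⁵)⁴: (rs) · r = s;   s · s⁵ = s⁶
  (rs⁵)⁵: (s⁶) · r = rs⁶;   (rs⁶) · s⁵ = rs⁴
  (rs⁵)⁶: (rs⁴) · r = s⁴;   (s⁴) · s⁵ = s²

Answer: s²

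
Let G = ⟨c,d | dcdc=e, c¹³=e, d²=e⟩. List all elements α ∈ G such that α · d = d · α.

⟨d⟩ ⊆ C_G(d) since powers of d commute with d; so |C_G(d)| ≥ |⟨d⟩| = 2.
By orbit–stabilizer, |C_G(d)| = |G| / |conj. class of d| = 26 / 13 = 2.
The 2 elements commuting with d are {e, d}.

Answer: {e, d}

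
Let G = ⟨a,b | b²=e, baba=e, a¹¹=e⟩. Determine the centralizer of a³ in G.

⟨a³⟩ ⊆ C_G(a³) since powers of a³ commute with a³; so |C_G(a³)| ≥ |⟨a³⟩| = 11.
By orbit–stabilizer, |C_G(a³)| = |G| / |conj. class of a³| = 22 / 2 = 11.
The 11 elements commuting with a³ are {e, a, a², a³, a⁴, a⁵, a⁶, a⁷, a⁸, a⁹, a¹⁰}.

Answer: {e, a, a², a³, a⁴, a⁵, a⁶, a⁷, a⁸, a⁹, a¹⁰}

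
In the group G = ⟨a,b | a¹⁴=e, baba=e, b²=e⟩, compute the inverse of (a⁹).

The order of (a⁹) is 14 (smallest k with (a⁹)ᵏ = e), so (a⁹)⁻¹ = (a⁹)¹³ = a⁵.
Check: (a⁹) · (a⁵) → (a⁹) · a⁵ = e, giving e as required.

Answer: a⁵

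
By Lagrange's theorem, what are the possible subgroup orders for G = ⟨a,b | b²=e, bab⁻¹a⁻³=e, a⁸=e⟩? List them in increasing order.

|G| = 16 = 2⁴. By Lagrange's theorem the order of any subgroup divides 16; the divisors of 16 are 1, 2, 4, 8, 16.

Answer: 1, 2, 4, 8, 16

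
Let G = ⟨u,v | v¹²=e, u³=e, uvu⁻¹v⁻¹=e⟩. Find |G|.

Enumerate words in the generators, reducing via the relations: the distinct elements are
  {e, u, v, uv, u², v², v³, v⁴, v⁵, v⁶, v⁷, v⁸, v⁹, uv², uv³, uv⁴, uv⁵, uv⁶, uv⁷, uv⁸, uv⁹, u²v, v¹¹, v¹⁰, uv¹¹, uv¹⁰, u²v², u²v³, u²v⁴, u²v⁵, u²v⁶, u²v⁷, u²v⁸, u²v⁹, u²v¹¹, u²v¹⁰}.
No further products give new elements, so |G| = 36.

Answer: 36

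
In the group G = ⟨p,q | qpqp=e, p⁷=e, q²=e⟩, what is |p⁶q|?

Compute successive powers until reaching e:
  (p⁶q)¹ = p⁶q, (p⁶q)² = e.
The smallest positive k with (p⁶q)ᵏ = e is 2.

Answer: 2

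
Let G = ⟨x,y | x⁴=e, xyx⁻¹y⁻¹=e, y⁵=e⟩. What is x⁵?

Compute successive powers of x, reducing at each step:
  x²: x · x = x²
  x³: (x²) · x = x³
  x⁴: (x³) · x = e
  x⁵: e · x = x

Answer: x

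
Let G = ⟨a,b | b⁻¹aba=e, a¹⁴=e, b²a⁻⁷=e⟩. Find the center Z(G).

An element z ∈ Z(G) iff z commutes with every generator.
For example a⁷ is central: (a⁷)·a = a⁸ = a·(a⁷); (a⁷)·b = b⁻¹ = b·(a⁷).
Whereas a ∉ Z(G) since a·b = ab ≠ a⁶b⁻¹ = b·a.
Checking each of the 28 elements this way gives Z(G) = {e, a⁷}, of order 2.

Answer: {e, a⁷}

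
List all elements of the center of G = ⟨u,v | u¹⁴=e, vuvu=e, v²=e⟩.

An element z ∈ Z(G) iff z commutes with every generator.
For example u⁷ is central: (u⁷)·u = u⁸ = u·(u⁷); (u⁷)·v = u⁷v = v·(u⁷).
Whereas u ∉ Z(G) since u·v = uv ≠ u¹³v = v·u.
Checking each of the 28 elements this way gives Z(G) = {e, u⁷}, of order 2.

Answer: {e, u⁷}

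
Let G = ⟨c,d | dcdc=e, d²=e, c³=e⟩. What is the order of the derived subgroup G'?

G' = [G, G] is generated by all commutators. The generator-pair commutators are: [c, d] = c².
The subgroup they normally generate is {e, c, c²}, of order 3.
Check: |G/G'| = 6/3 = 2 is the order of the abelianisation.

Answer: 3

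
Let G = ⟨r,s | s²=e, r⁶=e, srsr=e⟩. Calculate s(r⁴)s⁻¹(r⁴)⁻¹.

[s, (r⁴)] = s·(r⁴)·s⁻¹·(r⁴)⁻¹.
  s · (r⁴) = r²s
  (r²s) · s = r²
  (r²) · (r²) = r⁴

Answer: r⁴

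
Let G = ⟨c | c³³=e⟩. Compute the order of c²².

Compute successive powers until reaching e:
  (c²²)¹ = c²², (c²²)² = c¹¹, (c²²)³ = e.
The smallest positive k with (c²²)ᵏ = e is 3.

Answer: 3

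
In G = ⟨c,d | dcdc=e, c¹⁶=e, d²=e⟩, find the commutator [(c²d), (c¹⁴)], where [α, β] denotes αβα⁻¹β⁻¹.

[(c²d), (c¹⁴)] = (c²d)·(c¹⁴)·(c²d)⁻¹·(c¹⁴)⁻¹.
  (c²d) · (c¹⁴) = c⁴d
  (c⁴d) · (c²d) = c²
  (c²) · (c²) = c⁴

Answer: c⁴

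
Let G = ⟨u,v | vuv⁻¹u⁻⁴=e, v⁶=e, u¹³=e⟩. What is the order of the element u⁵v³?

Compute successive powers until reaching e:
  (u⁵v³)¹ = u⁵v³, (u⁵v³)² = e.
The smallest positive k with (u⁵v³)ᵏ = e is 2.

Answer: 2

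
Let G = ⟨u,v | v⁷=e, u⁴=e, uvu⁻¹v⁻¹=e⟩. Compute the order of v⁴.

Compute successive powers until reaching e:
  (v⁴)¹ = v⁴, (v⁴)² = v, (v⁴)³ = v⁵, (v⁴)⁴ = v², (v⁴)⁵ = v⁶, (v⁴)⁶ = v³, (v⁴)⁷ = e.
The smallest positive k with (v⁴)ᵏ = e is 7.

Answer: 7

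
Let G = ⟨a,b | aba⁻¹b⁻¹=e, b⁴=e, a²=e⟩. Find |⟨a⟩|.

|⟨a⟩| equals the order of a. Compute successive powers until reaching e:
  a¹ = a, a² = e.
The smallest positive k with aᵏ = e is 2, so |⟨a⟩| = 2.

Answer: 2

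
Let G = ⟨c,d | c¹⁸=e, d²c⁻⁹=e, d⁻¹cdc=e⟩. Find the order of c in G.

Compute successive powers until reaching e:
  c¹ = c, c² = c², c³ = c³, c⁴ = c⁴, c⁵ = c⁵, c⁶ = c⁶, c⁷ = c⁷, c⁸ = c⁸, c⁹ = c⁹, c¹⁰ = c¹⁰, c¹¹ = c¹¹, c¹² = c¹², c¹³ = c¹³, c¹⁴ = c¹⁴, c¹⁵ = c¹⁵, c¹⁶ = c¹⁶, c¹⁷ = c¹⁷, c¹⁸ = e.
The smallest positive k with cᵏ = e is 18.

Answer: 18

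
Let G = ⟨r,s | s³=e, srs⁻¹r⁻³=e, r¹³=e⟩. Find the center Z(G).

An element z ∈ Z(G) iff z commutes with every generator.
For example e is central: e·r = r = r·e; e·s = s = s·e.
Whereas r ∉ Z(G) since r·s = rs ≠ r³s = s·r.
Checking each of the 39 elements this way gives Z(G) = {e}, of order 1.

Answer: {e}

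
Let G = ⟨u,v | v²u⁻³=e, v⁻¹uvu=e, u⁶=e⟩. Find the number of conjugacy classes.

The conjugacy classes (representative and size) are:
  [e] (size 1), [u] (size 2), [u²] (size 2), [u³] (size 1), [uv⁻¹] (size 3), [u²v⁻¹] (size 3).
Class equation: 1 + 2 + 2 + 1 + 3 + 3 = 12 = |G|. So G has 6 conjugacy classes.

Answer: 6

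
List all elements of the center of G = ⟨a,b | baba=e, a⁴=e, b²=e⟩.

An element z ∈ Z(G) iff z commutes with every generator.
For example a² is central: (a²)·a = a³ = a·(a²); (a²)·b = a²b = b·(a²).
Whereas a ∉ Z(G) since a·b = ab ≠ a³b = b·a.
Checking each of the 8 elements this way gives Z(G) = {e, a²}, of order 2.

Answer: {e, a²}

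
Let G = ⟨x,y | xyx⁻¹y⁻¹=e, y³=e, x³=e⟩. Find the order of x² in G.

Compute successive powers until reaching e:
  (x²)¹ = x², (x²)² = x, (x²)³ = e.
The smallest positive k with (x²)ᵏ = e is 3.

Answer: 3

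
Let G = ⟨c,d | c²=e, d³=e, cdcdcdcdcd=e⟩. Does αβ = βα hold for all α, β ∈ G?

c·d = cd but d·c = dc, so c·d ≠ d·c and G is not abelian.

Answer: No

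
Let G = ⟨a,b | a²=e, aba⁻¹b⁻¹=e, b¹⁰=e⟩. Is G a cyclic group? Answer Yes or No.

|G| = 20, but the maximum element order in G is 10 < 20. No single element generates all of G, so G is not cyclic.

Answer: No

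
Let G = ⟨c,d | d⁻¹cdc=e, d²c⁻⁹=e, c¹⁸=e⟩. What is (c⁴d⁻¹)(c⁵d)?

Compute (c⁴d⁻¹) · (c⁵d) by multiplying left to right and reducing via the relations at each step:
  (c⁴d⁻¹) · c⁵ = c⁸d
  (c⁸d) · d = c¹⁷

Answer: c¹⁷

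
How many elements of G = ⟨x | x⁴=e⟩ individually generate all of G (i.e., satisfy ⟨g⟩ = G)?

G is cyclic of order 4. An element generates G iff its order is 4, and a cyclic group of order 4 has exactly φ(4) = 2 such elements.

Answer: 2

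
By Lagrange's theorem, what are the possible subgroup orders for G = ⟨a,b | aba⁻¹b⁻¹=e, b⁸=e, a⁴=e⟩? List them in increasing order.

|G| = 32 = 2⁵. By Lagrange's theorem the order of any subgroup divides 32; the divisors of 32 are 1, 2, 4, 8, 16, 32.

Answer: 1, 2, 4, 8, 16, 32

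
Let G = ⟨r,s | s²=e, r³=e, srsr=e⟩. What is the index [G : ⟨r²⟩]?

First find ord(r²) by computing successive powers:
  (r²)¹ = r², (r²)² = r, (r²)³ = e.
So |⟨r²⟩| = ord(r²) = 3. With |G| = 6, by Lagrange [G : ⟨r²⟩] = 6/3 = 2.

Answer: 2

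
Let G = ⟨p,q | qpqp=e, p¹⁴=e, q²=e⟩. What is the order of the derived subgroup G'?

G' = [G, G] is generated by all commutators. The generator-pair commutators are: [p, q] = p².
The subgroup they normally generate is {e, p², p⁴, p⁶, p⁸, p¹⁰, p¹²}, of order 7.
Check: |G/G'| = 28/7 = 4 is the order of the abelianisation.

Answer: 7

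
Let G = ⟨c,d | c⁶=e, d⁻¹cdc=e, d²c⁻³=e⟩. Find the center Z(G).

An element z ∈ Z(G) iff z commutes with every generator.
For example c³ is central: (c³)·c = c⁴ = c·(c³); (c³)·d = d⁻¹ = d·(c³).
Whereas c ∉ Z(G) since c·d = cd ≠ c²d⁻¹ = d·c.
Checking each of the 12 elements this way gives Z(G) = {e, c³}, of order 2.

Answer: {e, c³}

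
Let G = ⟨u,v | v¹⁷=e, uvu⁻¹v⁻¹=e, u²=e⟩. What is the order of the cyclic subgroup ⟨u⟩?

|⟨u⟩| equals the order of u. Compute successive powers until reaching e:
  u¹ = u, u² = e.
The smallest positive k with uᵏ = e is 2, so |⟨u⟩| = 2.

Answer: 2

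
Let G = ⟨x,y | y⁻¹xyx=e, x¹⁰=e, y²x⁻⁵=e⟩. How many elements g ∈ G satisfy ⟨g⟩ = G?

⟨g⟩ = G would require ord(g) = |G| = 20, but the maximum element order in G is 10 < 20. So G is not cyclic and no single element generates it: the count is 0.

Answer: 0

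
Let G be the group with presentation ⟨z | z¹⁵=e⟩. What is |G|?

G is generated by a single element, so G is cyclic. The relator gives z¹⁵ = e and no smaller power is forced to be e, so the 15 powers {e, z, z², z³, z⁴, z⁵, z⁶, z⁷, z⁸, z⁹, z¹², z¹³, z¹¹, z¹⁰, z¹⁴} are distinct. Hence |G| = 15.

Answer: 15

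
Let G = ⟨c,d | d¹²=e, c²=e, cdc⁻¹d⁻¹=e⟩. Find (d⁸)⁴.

Compute successive powers of (d⁸), reducing at each step:
  (d⁸)²: (d⁸) · d⁸ = d⁴
  (d⁸)³: (d⁴) · d⁸ = e
  (d⁸)⁴: e · d⁸ = d⁸

Answer: d⁸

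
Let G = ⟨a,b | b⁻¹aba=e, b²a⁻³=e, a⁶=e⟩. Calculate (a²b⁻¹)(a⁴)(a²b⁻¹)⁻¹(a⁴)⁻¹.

[(a²b⁻¹), (a⁴)] = (a²b⁻¹)·(a⁴)·(a²b⁻¹)⁻¹·(a⁴)⁻¹.
  (a²b⁻¹) · (a⁴) = ab
  (ab) · (a²b) = a²
  (a²) · (a²) = a⁴

Answer: a⁴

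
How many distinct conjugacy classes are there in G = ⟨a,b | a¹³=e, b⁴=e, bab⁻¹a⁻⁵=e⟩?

The conjugacy classes (representative and size) are:
  [e] (size 1), [a] (size 4), [a²] (size 4), [a⁹] (size 4), [a¹²b] (size 13), [a⁴b²] (size 13), [a¹²b³] (size 13).
Class equation: 1 + 4 + 4 + 4 + 13 + 13 + 13 = 52 = |G|. So G has 7 conjugacy classes.

Answer: 7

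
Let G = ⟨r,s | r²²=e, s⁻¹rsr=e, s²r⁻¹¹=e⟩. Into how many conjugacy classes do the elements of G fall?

The conjugacy classes (representative and size) are:
  [e] (size 1), [r²¹] (size 2), [r²] (size 2), [r³] (size 2), [r¹⁸] (size 2), [r¹⁷] (size 2), [r⁶] (size 2), [r⁷] (size 2), [r⁸] (size 2), [r¹³] (size 2), [r¹²] (size 2), [r¹¹] (size 1), [r¹⁰s] (size 11), [r⁷s] (size 11).
Class equation: 1 + 2 + 2 + 2 + 2 + 2 + 2 + 2 + 2 + 2 + 2 + 1 + 11 + 11 = 44 = |G|. So G has 14 conjugacy classes.

Answer: 14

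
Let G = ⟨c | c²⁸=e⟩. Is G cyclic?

|G| = 28. The element c has order 28 (its powers give 28 distinct elements), so ⟨c⟩ = G and G is cyclic.

Answer: Yes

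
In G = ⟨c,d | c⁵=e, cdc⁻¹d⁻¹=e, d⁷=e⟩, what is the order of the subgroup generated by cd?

|⟨cd⟩| equals the order of cd. Compute successive powers until reaching e:
  (cd)¹ = cd, (cd)² = c²d², (cd)³ = c³d³, (cd)⁴ = c⁴d⁴, (cd)⁵ = d⁵, (cd)⁶ = cd⁶, (cd)⁷ = c², (cd)⁸ = c³d, (cd)⁹ = c⁴d², (cd)¹⁰ = d³, (cd)¹¹ = cd⁴, (cd)¹² = c²d⁵, (cd)¹³ = c³d⁶, (cd)¹⁴ = c⁴, (cd)¹⁵ = d, (cd)¹⁶ = cd², (cd)¹⁷ = c²d³, (cd)¹⁸ = c³d⁴, (cd)¹⁹ = c⁴d⁵, (cd)²⁰ = d⁶, (cd)²¹ = c, (cd)²² = c²d, (cd)²³ = c³d², (cd)²⁴ = c⁴d³, (cd)²⁵ = d⁴, (cd)²⁶ = cd⁵, (cd)²⁷ = c²d⁶, (cd)²⁸ = c³, (cd)²⁹ = c⁴d, (cd)³⁰ = d², (cd)³¹ = cd³, (cd)³² = c²d⁴, (cd)³³ = c³d⁵, (cd)³⁴ = c⁴d⁶, (cd)³⁵ = e.
The smallest positive k with (cd)ᵏ = e is 35, so |⟨cd⟩| = 35.

Answer: 35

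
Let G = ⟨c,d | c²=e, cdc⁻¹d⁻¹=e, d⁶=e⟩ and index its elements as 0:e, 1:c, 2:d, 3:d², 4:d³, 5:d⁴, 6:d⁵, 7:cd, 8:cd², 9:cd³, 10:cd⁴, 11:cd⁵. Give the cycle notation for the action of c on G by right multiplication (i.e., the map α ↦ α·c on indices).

(0 1)(2 7)(3 8)(4 9)(5 10)(6 11)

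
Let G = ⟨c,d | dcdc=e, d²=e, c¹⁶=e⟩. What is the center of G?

An element z ∈ Z(G) iff z commutes with every generator.
For example c⁸ is central: (c⁸)·c = c⁹ = c·(c⁸); (c⁸)·d = c⁸d = d·(c⁸).
Whereas c ∉ Z(G) since c·d = cd ≠ c¹⁵d = d·c.
Checking each of the 32 elements this way gives Z(G) = {e, c⁸}, of order 2.

Answer: {e, c⁸}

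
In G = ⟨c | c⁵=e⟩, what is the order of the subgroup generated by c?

|⟨c⟩| equals the order of c. Compute successive powers until reaching e:
  c¹ = c, c² = c², c³ = c³, c⁴ = c⁴, c⁵ = e.
The smallest positive k with cᵏ = e is 5, so |⟨c⟩| = 5.

Answer: 5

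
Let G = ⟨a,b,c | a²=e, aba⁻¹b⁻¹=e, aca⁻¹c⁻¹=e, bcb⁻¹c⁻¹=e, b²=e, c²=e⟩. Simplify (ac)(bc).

Compute (ac) · (bc) by multiplying left to right and reducing via the relations at each step:
  (ac) · b = abc
  (abc) · c = ab

Answer: ab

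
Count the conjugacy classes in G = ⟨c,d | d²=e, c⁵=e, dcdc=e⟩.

The conjugacy classes (representative and size) are:
  [e] (size 1), [c] (size 2), [c²] (size 2), [d] (size 5).
Class equation: 1 + 2 + 2 + 5 = 10 = |G|. So G has 4 conjugacy classes.

Answer: 4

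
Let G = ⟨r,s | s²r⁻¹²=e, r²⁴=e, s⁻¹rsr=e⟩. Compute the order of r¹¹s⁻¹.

Compute successive powers until reaching e:
  (r¹¹s⁻¹)¹ = r¹¹s⁻¹, (r¹¹s⁻¹)² = r¹², (r¹¹s⁻¹)³ = r¹¹s, (r¹¹s⁻¹)⁴ = e.
The smallest positive k with (r¹¹s⁻¹)ᵏ = e is 4.

Answer: 4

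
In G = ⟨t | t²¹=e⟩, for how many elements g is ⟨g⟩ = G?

G is cyclic of order 21. An element generates G iff its order is 21, and a cyclic group of order 21 has exactly φ(21) = 12 such elements.

Answer: 12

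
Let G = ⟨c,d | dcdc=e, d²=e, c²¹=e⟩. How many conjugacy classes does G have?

The conjugacy classes (representative and size) are:
  [e] (size 1), [c²⁰] (size 2), [c²] (size 2), [c³] (size 2), [c¹⁷] (size 2), [c⁵] (size 2), [c⁶] (size 2), [c⁷] (size 2), [c⁸] (size 2), [c⁹] (size 2), [c¹⁰] (size 2), [d] (size 21).
Class equation: 1 + 2 + 2 + 2 + 2 + 2 + 2 + 2 + 2 + 2 + 2 + 21 = 42 = |G|. So G has 12 conjugacy classes.

Answer: 12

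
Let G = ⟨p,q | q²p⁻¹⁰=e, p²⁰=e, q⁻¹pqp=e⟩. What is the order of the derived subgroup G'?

G' = [G, G] is generated by all commutators. The generator-pair commutators are: [p, q] = p².
The subgroup they normally generate is {e, p², p⁴, p⁶, p⁸, p¹⁰, p¹², p¹⁴, p¹⁶, p¹⁸}, of order 10.
Check: |G/G'| = 40/10 = 4 is the order of the abelianisation.

Answer: 10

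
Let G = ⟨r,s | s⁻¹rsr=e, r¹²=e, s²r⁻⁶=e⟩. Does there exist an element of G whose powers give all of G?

Every cyclic group is abelian. But r·s = rs while s·r = r⁵s⁻¹, so r·s ≠ s·r and G is not abelian. Hence G is not cyclic.

Answer: No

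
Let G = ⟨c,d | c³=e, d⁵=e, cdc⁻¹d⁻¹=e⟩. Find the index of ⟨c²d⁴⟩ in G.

First find ord(c²d⁴) by computing successive powers:
  (c²d⁴)¹ = c²d⁴, (c²d⁴)² = cd³, (c²d⁴)³ = d², (c²d⁴)⁴ = c²d, (c²d⁴)⁵ = c, (c²d⁴)⁶ = d⁴, (c²d⁴)⁷ = c²d³, (c²d⁴)⁸ = cd², (c²d⁴)⁹ = d, (c²d⁴)¹⁰ = c², (c²d⁴)¹¹ = cd⁴, (c²d⁴)¹² = d³, (c²d⁴)¹³ = c²d², (c²d⁴)¹⁴ = cd, (c²d⁴)¹⁵ = e.
So |⟨c²d⁴⟩| = ord(c²d⁴) = 15. With |G| = 15, by Lagrange [G : ⟨c²d⁴⟩] = 15/15 = 1.

Answer: 1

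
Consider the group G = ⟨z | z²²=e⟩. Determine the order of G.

G is generated by a single element, so G is cyclic. The relator gives z²² = e and no smaller power is forced to be e, so the 22 powers {e, z, z², z³, z⁴, z⁵, z⁶, z⁷, z⁸, z⁹, z²¹, z²⁰, z¹², z¹³, z¹¹, z¹⁰, z¹⁴, z¹⁵, z¹⁶, z¹⁷, z¹⁸, z¹⁹} are distinct. Hence |G| = 22.

Answer: 22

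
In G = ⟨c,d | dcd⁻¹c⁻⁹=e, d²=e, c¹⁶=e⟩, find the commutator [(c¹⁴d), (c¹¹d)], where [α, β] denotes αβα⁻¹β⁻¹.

[(c¹⁴d), (c¹¹d)] = (c¹⁴d)·(c¹¹d)·(c¹⁴d)⁻¹·(c¹¹d)⁻¹.
  (c¹⁴d) · (c¹¹d) = c
  c · (c²d) = c³d
  (c³d) · (c¹³d) = c⁸

Answer: c⁸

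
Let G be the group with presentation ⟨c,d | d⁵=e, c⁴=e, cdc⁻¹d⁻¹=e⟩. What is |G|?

Enumerate words in the generators, reducing via the relations: the distinct elements are
  {c, d, e, cd, c², c³, d², d³, d⁴, cd², cd³, cd⁴, c²d, c³d, c²d², c²d³, c²d⁴, c³d², c³d³, c³d⁴}.
No further products give new elements, so |G| = 20.

Answer: 20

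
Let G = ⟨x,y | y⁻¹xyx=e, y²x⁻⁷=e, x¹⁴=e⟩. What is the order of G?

Enumerate words in the generators, reducing via the relations: the distinct elements are
  {e, x, y, xy, x², x³, x⁴, x⁵, x⁶, x⁷, x⁸, x⁹, x²y, x³y, x¹², x¹³, x¹¹, x¹⁰, x⁴y, x⁵y, x⁶y, y⁻¹, xy⁻¹, x²y⁻¹, x³y⁻¹, x⁴y⁻¹, x⁵y⁻¹, x⁶y⁻¹}.
No further products give new elements, so |G| = 28.

Answer: 28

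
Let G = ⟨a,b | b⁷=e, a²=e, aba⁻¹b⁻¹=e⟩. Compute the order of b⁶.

Compute successive powers until reaching e:
  (b⁶)¹ = b⁶, (b⁶)² = b⁵, (b⁶)³ = b⁴, (b⁶)⁴ = b³, (b⁶)⁵ = b², (b⁶)⁶ = b, (b⁶)⁷ = e.
The smallest positive k with (b⁶)ᵏ = e is 7.

Answer: 7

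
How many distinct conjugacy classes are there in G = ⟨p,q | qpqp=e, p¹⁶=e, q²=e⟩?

The conjugacy classes (representative and size) are:
  [e] (size 1), [p¹⁵] (size 2), [p²] (size 2), [p³] (size 2), [p¹²] (size 2), [p⁵] (size 2), [p⁶] (size 2), [p⁷] (size 2), [p⁸] (size 1), [p²q] (size 8), [p¹⁵q] (size 8).
Class equation: 1 + 2 + 2 + 2 + 2 + 2 + 2 + 2 + 1 + 8 + 8 = 32 = |G|. So G has 11 conjugacy classes.

Answer: 11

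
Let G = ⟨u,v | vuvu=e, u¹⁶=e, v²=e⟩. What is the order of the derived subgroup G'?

G' = [G, G] is generated by all commutators. The generator-pair commutators are: [u, v] = u².
The subgroup they normally generate is {e, u², u⁴, u⁶, u⁸, u¹⁰, u¹², u¹⁴}, of order 8.
Check: |G/G'| = 32/8 = 4 is the order of the abelianisation.

Answer: 8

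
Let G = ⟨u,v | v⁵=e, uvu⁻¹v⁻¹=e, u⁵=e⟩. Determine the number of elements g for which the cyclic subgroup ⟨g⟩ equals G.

⟨g⟩ = G would require ord(g) = |G| = 25, but the maximum element order in G is 5 < 25. So G is not cyclic and no single element generates it: the count is 0.

Answer: 0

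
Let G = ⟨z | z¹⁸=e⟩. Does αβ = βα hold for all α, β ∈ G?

G has a single generator, so G is cyclic and hence abelian.

Answer: Yes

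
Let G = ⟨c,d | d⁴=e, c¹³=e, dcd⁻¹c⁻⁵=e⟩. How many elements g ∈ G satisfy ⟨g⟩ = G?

⟨g⟩ = G would require ord(g) = |G| = 52, but the maximum element order in G is 13 < 52. So G is not cyclic and no single element generates it: the count is 0.

Answer: 0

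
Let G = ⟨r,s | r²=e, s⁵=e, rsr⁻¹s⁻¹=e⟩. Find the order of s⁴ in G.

Compute successive powers until reaching e:
  (s⁴)¹ = s⁴, (s⁴)² = s³, (s⁴)³ = s², (s⁴)⁴ = s, (s⁴)⁵ = e.
The smallest positive k with (s⁴)ᵏ = e is 5.

Answer: 5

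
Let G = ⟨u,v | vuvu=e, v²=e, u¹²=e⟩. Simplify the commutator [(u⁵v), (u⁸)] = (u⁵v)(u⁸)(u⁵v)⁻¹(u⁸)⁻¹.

[(u⁵v), (u⁸)] = (u⁵v)·(u⁸)·(u⁵v)⁻¹·(u⁸)⁻¹.
  (u⁵v) · (u⁸) = u⁹v
  (u⁹v) · (u⁵v) = u⁴
  (u⁴) · (u⁴) = u⁸

Answer: u⁸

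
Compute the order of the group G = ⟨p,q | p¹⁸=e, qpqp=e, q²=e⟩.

Enumerate words in the generators, reducing via the relations: the distinct elements are
  {e, p, q, pq, p², p³, p⁴, p⁵, p⁶, p⁷, p⁸, p⁹, p²q, p³q, p¹², p¹³, p¹¹, p¹⁰, p¹⁴, p¹⁵, p¹⁶, p¹⁷, p⁴q, p⁵q, p⁶q, p⁷q, p⁸q, p⁹q, p¹²q, p¹³q, p¹¹q, p¹⁰q, p¹⁴q, p¹⁵q, p¹⁶q, p¹⁷q}.
No further products give new elements, so |G| = 36.

Answer: 36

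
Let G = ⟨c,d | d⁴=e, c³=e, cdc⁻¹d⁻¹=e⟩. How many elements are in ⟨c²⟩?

|⟨c²⟩| equals the order of c². Compute successive powers until reaching e:
  (c²)¹ = c², (c²)² = c, (c²)³ = e.
The smallest positive k with (c²)ᵏ = e is 3, so |⟨c²⟩| = 3.

Answer: 3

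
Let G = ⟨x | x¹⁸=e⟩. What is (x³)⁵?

Compute successive powers of (x³), reducing at each step:
  (x³)²: (x³) · x³ = x⁶
  (x³)³: (x⁶) · x³ = x⁹
  (x³)⁴: (x⁹) · x³ = x¹²
  (x³)⁵: (x¹²) · x³ = x¹⁵

Answer: x¹⁵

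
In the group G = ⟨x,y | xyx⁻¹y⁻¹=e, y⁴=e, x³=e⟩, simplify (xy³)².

Compute successive powers of (xy³), reducing at each step:
  (xy³)²: (xy³) · x = x²y³;   (x²y³) · y³ = x²y²

Answer: x²y²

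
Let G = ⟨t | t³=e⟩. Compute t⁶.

Compute successive powers of t, reducing at each step:
  t²: t · t = t²
  t³: (t²) · t = e
  t⁴: e · t = t
  t⁵: t · t = t²
  t⁶: (t²) · t = e

Answer: e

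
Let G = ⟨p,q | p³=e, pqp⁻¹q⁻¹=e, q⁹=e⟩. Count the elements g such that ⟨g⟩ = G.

⟨g⟩ = G would require ord(g) = |G| = 27, but the maximum element order in G is 9 < 27. So G is not cyclic and no single element generates it: the count is 0.

Answer: 0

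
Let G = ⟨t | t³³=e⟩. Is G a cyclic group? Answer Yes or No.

|G| = 33. The element t has order 33 (its powers give 33 distinct elements), so ⟨t⟩ = G and G is cyclic.

Answer: Yes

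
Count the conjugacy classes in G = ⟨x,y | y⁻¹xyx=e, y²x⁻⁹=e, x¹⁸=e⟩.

The conjugacy classes (representative and size) are:
  [e] (size 1), [x¹⁷] (size 2), [x¹⁶] (size 2), [x³] (size 2), [x¹⁴] (size 2), [x¹³] (size 2), [x¹²] (size 2), [x¹¹] (size 2), [x¹⁰] (size 2), [x⁹] (size 1), [x⁸y] (size 9), [xy] (size 9).
Class equation: 1 + 2 + 2 + 2 + 2 + 2 + 2 + 2 + 2 + 1 + 9 + 9 = 36 = |G|. So G has 12 conjugacy classes.

Answer: 12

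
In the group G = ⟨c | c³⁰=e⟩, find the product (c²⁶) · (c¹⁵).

Compute (c²⁶) · (c¹⁵) by multiplying left to right and reducing via the relations at each step:
  (c²⁶) · c¹⁵ = c¹¹

Answer: c¹¹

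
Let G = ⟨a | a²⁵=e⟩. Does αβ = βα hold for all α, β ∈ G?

G has a single generator, so G is cyclic and hence abelian.

Answer: Yes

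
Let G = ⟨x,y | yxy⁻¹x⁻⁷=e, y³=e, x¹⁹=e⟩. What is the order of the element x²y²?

Compute successive powers until reaching e:
  (x²y²)¹ = x²y², (x²y²)² = x⁵y, (x²y²)³ = e.
The smallest positive k with (x²y²)ᵏ = e is 3.

Answer: 3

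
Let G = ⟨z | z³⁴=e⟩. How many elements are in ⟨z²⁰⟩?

|⟨z²⁰⟩| equals the order of z²⁰. Compute successive powers until reaching e:
  (z²⁰)¹ = z²⁰, (z²⁰)² = z⁶, (z²⁰)³ = z²⁶, (z²⁰)⁴ = z¹², (z²⁰)⁵ = z³², (z²⁰)⁶ = z¹⁸, (z²⁰)⁷ = z⁴, (z²⁰)⁸ = z²⁴, (z²⁰)⁹ = z¹⁰, (z²⁰)¹⁰ = z³⁰, (z²⁰)¹¹ = z¹⁶, (z²⁰)¹² = z², (z²⁰)¹³ = z²², (z²⁰)¹⁴ = z⁸, (z²⁰)¹⁵ = z²⁸, (z²⁰)¹⁶ = z¹⁴, (z²⁰)¹⁷ = e.
The smallest positive k with (z²⁰)ᵏ = e is 17, so |⟨z²⁰⟩| = 17.

Answer: 17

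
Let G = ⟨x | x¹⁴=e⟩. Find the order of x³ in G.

Compute successive powers until reaching e:
  (x³)¹ = x³, (x³)² = x⁶, (x³)³ = x⁹, (x³)⁴ = x¹², (x³)⁵ = x, (x³)⁶ = x⁴, (x³)⁷ = x⁷, (x³)⁸ = x¹⁰, (x³)⁹ = x¹³, (x³)¹⁰ = x², (x³)¹¹ = x⁵, (x³)¹² = x⁸, (x³)¹³ = x¹¹, (x³)¹⁴ = e.
The smallest positive k with (x³)ᵏ = e is 14.

Answer: 14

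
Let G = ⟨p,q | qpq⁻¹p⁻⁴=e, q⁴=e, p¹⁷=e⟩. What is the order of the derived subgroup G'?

G' = [G, G] is generated by all commutators. The generator-pair commutators are: [p, q] = p¹⁴.
The subgroup they normally generate is {e, p, p², p³, p⁴, p⁵, p⁶, p⁷, p⁸, p⁹, p¹⁰, p¹¹, p¹², p¹³, p¹⁴, p¹⁵, p¹⁶}, of order 17.
Check: |G/G'| = 68/17 = 4 is the order of the abelianisation.

Answer: 17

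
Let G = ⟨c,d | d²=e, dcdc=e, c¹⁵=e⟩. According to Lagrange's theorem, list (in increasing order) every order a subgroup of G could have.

|G| = 30 = 2 · 3 · 5. By Lagrange's theorem the order of any subgroup divides 30; the divisors of 30 are 1, 2, 3, 5, 6, 10, 15, 30.

Answer: 1, 2, 3, 5, 6, 10, 15, 30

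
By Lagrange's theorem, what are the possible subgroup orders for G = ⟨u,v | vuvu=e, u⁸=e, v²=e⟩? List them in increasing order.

|G| = 16 = 2⁴. By Lagrange's theorem the order of any subgroup divides 16; the divisors of 16 are 1, 2, 4, 8, 16.

Answer: 1, 2, 4, 8, 16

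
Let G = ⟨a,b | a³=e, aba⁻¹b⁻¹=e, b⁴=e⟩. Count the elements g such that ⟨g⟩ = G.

G is cyclic of order 12. An element generates G iff its order is 12, and a cyclic group of order 12 has exactly φ(12) = 4 such elements.

Answer: 4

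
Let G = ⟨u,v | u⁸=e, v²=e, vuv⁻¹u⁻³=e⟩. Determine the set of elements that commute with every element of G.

An element z ∈ Z(G) iff z commutes with every generator.
For example u⁴ is central: (u⁴)·u = u⁵ = u·(u⁴); (u⁴)·v = u⁴v = v·(u⁴).
Whereas u ∉ Z(G) since u·v = uv ≠ u³v = v·u.
Checking each of the 16 elements this way gives Z(G) = {e, u⁴}, of order 2.

Answer: {e, u⁴}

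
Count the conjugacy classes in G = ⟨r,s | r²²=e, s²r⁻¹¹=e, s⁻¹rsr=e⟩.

The conjugacy classes (representative and size) are:
  [e] (size 1), [r²¹] (size 2), [r²] (size 2), [r³] (size 2), [r¹⁸] (size 2), [r¹⁷] (size 2), [r⁶] (size 2), [r⁷] (size 2), [r⁸] (size 2), [r¹³] (size 2), [r¹²] (size 2), [r¹¹] (size 1), [r¹⁰s] (size 11), [r⁷s] (size 11).
Class equation: 1 + 2 + 2 + 2 + 2 + 2 + 2 + 2 + 2 + 2 + 2 + 1 + 11 + 11 = 44 = |G|. So G has 14 conjugacy classes.

Answer: 14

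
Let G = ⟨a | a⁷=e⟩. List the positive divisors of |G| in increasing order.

|G| = 7 = 7. By Lagrange's theorem the order of any subgroup divides 7; the divisors of 7 are 1, 7.

Answer: 1, 7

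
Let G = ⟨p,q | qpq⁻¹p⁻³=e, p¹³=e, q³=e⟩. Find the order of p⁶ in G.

Compute successive powers until reaching e:
  (p⁶)¹ = p⁶, (p⁶)² = p¹², (p⁶)³ = p⁵, (p⁶)⁴ = p¹¹, (p⁶)⁵ = p⁴, (p⁶)⁶ = p¹⁰, (p⁶)⁷ = p³, (p⁶)⁸ = p⁹, (p⁶)⁹ = p², (p⁶)¹⁰ = p⁸, (p⁶)¹¹ = p, (p⁶)¹² = p⁷, (p⁶)¹³ = e.
The smallest positive k with (p⁶)ᵏ = e is 13.

Answer: 13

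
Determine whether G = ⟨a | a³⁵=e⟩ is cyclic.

|G| = 35. The element a has order 35 (its powers give 35 distinct elements), so ⟨a⟩ = G and G is cyclic.

Answer: Yes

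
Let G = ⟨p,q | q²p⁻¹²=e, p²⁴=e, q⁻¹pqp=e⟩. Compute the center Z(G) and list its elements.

An element z ∈ Z(G) iff z commutes with every generator.
For example p¹² is central: (p¹²)·p = p¹³ = p·(p¹²); (p¹²)·q = q⁻¹ = q·(p¹²).
Whereas p ∉ Z(G) since p·q = pq ≠ p¹¹q⁻¹ = q·p.
Checking each of the 48 elements this way gives Z(G) = {e, p¹²}, of order 2.

Answer: {e, p¹²}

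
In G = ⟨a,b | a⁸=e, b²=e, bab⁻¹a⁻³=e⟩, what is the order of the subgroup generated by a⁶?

|⟨a⁶⟩| equals the order of a⁶. Compute successive powers until reaching e:
  (a⁶)¹ = a⁶, (a⁶)² = a⁴, (a⁶)³ = a², (a⁶)⁴ = e.
The smallest positive k with (a⁶)ᵏ = e is 4, so |⟨a⁶⟩| = 4.

Answer: 4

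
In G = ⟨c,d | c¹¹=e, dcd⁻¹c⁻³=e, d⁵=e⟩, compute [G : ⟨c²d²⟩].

First find ord(c²d²) by computing successive powers:
  (c²d²)¹ = c²d², (c²d²)² = c⁹d⁴, (c²d²)³ = c⁶d, (c²d²)⁴ = cd³, (c²d²)⁵ = e.
So |⟨c²d²⟩| = ord(c²d²) = 5. With |G| = 55, by Lagrange [G : ⟨c²d²⟩] = 55/5 = 11.

Answer: 11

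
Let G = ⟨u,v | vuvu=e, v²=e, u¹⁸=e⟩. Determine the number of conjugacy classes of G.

The conjugacy classes (representative and size) are:
  [e] (size 1), [u] (size 2), [u²] (size 2), [u³] (size 2), [u¹⁴] (size 2), [u⁵] (size 2), [u¹²] (size 2), [u⁷] (size 2), [u¹⁰] (size 2), [u⁹] (size 1), [u¹⁰v] (size 9), [uv] (size 9).
Class equation: 1 + 2 + 2 + 2 + 2 + 2 + 2 + 2 + 2 + 1 + 9 + 9 = 36 = |G|. So G has 12 conjugacy classes.

Answer: 12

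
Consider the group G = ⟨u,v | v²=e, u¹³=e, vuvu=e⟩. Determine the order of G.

Enumerate words in the generators, reducing via the relations: the distinct elements are
  {e, u, v, uv, u², u³, u⁴, u⁵, u⁶, u⁷, u⁸, u⁹, u²v, u³v, u¹², u¹¹, u¹⁰, u⁴v, u⁵v, u⁶v, u⁷v, u⁸v, u⁹v, u¹²v, u¹¹v, u¹⁰v}.
No further products give new elements, so |G| = 26.

Answer: 26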